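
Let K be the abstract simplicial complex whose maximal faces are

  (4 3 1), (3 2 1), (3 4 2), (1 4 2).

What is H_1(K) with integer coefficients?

H_1 = 0.

K has 4 vertices, 6 edges, 4 triangles.
rank ∂_1 = 3, rank ∂_2 = 3 ⇒ b_1 = 6 − 3 − 3 = 0; all invariant factors of ∂_2 are 1 so no torsion. So H_1 = 0.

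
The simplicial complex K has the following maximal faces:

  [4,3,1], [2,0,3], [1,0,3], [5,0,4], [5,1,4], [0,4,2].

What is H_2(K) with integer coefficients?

H_2 = 0.

Order the vertices as 0 < 1 < 2 < 3 < 4 < 5. Listing each simplex with vertices in this order, K has dimension 2 with simplices:

  0-simplices (6): [0], [1], [2], [3], [4], [5]
  1-simplices (12): [0,1], [0,2], [0,3], [0,4], [0,5], [1,3], [1,4], [1,5], [2,3], [2,4], [3,4], [4,5]
  2-simplices (6): [0,1,3], [0,2,3], [0,2,4], [0,4,5], [1,3,4], [1,4,5]

so the chain groups are C_0 ≅ Z^6, C_1 ≅ Z^12, C_2 ≅ Z^6.

The boundary map ∂_1: C_1 → C_0 sends each edge [p,q] (with p < q) to q − p. For instance
  ∂[2,4] = [4] − [2].
This gives a 6×12 integer matrix of rank 5; reducing to Smith normal form yields diagonal entries (1,1,1,1,1).

∂_2: C_2 → C_1 sends each 2-simplex [p,q,r] to [q,r] − [p,r] + [p,q]. For instance
  ∂[1,3,4] = [3,4] − [1,4] + [1,3],
  ∂[1,4,5] = [4,5] − [1,5] + [1,4].
The resulting 12×6 matrix has rank 6, and its Smith normal form has invariant factors (1,1,1,1,1,1).

From H_k ≅ ker(∂_k) / im(∂_{k+1}) we obtain:

  H_2: rank ker ∂_2 − rank ∂_3 = (6 − 6) − 0 = 0, and there is no ∂_3, so H_2 ≅ 0.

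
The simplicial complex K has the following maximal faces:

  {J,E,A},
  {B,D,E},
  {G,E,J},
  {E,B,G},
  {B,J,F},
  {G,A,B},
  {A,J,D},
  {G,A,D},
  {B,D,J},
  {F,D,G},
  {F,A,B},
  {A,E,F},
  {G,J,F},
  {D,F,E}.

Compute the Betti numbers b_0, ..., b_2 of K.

b_0 = 1, b_1 = 2, b_2 = 1.

Order the vertices as A < B < D < E < F < G < J. Listing each simplex with vertices in this order, K has dimension 2 with simplices:

  0-simplices (7): A, B, D, E, F, G, J
  1-simplices (21): AB, AD, AE, AF, AG, AJ, BD, BE, BF, BG, BJ, DE, DF, DG, DJ, EF, EG, EJ, FG, FJ, GJ
  2-simplices (14): ABF, ABG, ADG, ADJ, AEF, AEJ, BDE, BDJ, BEG, BFJ, DEF, DFG, EGJ, FGJ

giving chain groups C_0 ≅ Z^7, C_1 ≅ Z^21, C_2 ≅ Z^14.

Boundary ∂_1: C_1 → C_0 sends each edge [p,q] (with p < q) to q − p. For instance
  ∂AD = D − A.
The resulting 7×21 matrix has rank 6, and its Smith normal form has invariant factors (1,1,1,1,1,1).

The boundary map ∂_2: C_2 → C_1 maps a triangle to the signed sum of its edges. For instance
  ∂EGJ = GJ − EJ + EG,
  ∂BFJ = FJ − BJ + BF.
The resulting 21×14 matrix has rank 13, and its Smith normal form has invariant factors (1,1,1,1,1,1,1,1,1,1,1,1,1).

Now H_k = ker ∂_k / im ∂_{k+1}, so:

  H_0: rank C_0 − rank ∂_1 = 7 − 6 = 1, and the invariant factors of ∂_1 are all 1, so H_0 ≅ Z.
  H_1: rank ker ∂_1 − rank ∂_2 = (21 − 6) − 13 = 2, and the invariant factors of ∂_2 are all 1, so H_1 ≅ Z^2.
  H_2: rank ker ∂_2 − rank ∂_3 = (14 − 13) − 0 = 1, and there is no ∂_3, so H_2 ≅ Z.

(K is a triangulation of the torus T^2.)

Hence the Betti numbers are b_0 = 1, b_1 = 2, b_2 = 1.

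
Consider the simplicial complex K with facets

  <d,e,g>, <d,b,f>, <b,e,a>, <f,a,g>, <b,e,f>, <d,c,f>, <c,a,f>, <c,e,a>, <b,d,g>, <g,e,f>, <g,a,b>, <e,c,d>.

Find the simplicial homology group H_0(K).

H_0 = Z.

Order the vertices as a < b < c < d < e < f < g. Listing each simplex with vertices in this order, K has dimension 2 with simplices:

  0-simplices (7): a, b, c, d, e, f, g
  1-simplices (18): ab, ac, ae, af, ag, bd, be, bf, bg, cd, ce, cf, de, df, dg, ef, eg, fg
  2-simplices (12): abe, abg, ace, acf, afg, bdf, bdg, bef, cde, cdf, deg, efg

giving chain groups C_0 ≅ Z^7, C_1 ≅ Z^18, C_2 ≅ Z^12.

The boundary map ∂_1: C_1 → C_0 sends each edge [p,q] (with p < q) to q − p. For instance
  ∂bd = d − b.
As a 7×18 matrix over Z this has rank 6, with invariant factors (1,1,1,1,1,1).

The boundary map ∂_2: C_2 → C_1 maps a triangle to the signed sum of its edges. For instance
  ∂bef = ef − bf + be,
  ∂afg = fg − ag + af.
As a 18×12 matrix over Z this has rank 12, with invariant factors (1,1,1,1,1,1,1,1,1,1,1,2).

Computing H_k = (kernel of ∂_k) / (image of ∂_{k+1}):

  H_0: rank C_0 − rank ∂_1 = 7 − 6 = 1, and the invariant factors of ∂_1 are all 1, so H_0 = Z.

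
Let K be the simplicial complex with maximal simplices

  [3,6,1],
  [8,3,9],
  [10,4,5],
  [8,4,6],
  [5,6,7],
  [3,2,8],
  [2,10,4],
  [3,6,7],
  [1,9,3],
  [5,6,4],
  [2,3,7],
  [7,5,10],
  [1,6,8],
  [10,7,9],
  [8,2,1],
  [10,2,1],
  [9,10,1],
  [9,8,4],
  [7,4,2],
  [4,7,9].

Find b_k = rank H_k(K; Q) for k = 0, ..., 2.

We work with the vertex ordering 1 < 2 < 3 < 4 < 5 < 6 < 7 < 8 < 9 < 10. The simplices of K, each written with vertices in increasing order, are:

  0-simplices (10): [1], [2], [3], [4], [5], [6], [7], [8], [9], [10]
  1-simplices (30): (30 of them)
  2-simplices (20): (20 of them)

Hence C_0 ≅ Z^10, C_1 ≅ Z^30, C_2 ≅ Z^20.

Boundary ∂_1: C_1 → C_0 maps an edge to its endpoints' difference, ∂[p,q] = q − p. For instance
  ∂[8,9] = [9] − [8].
The 10×30 boundary matrix has rank 9 and Smith normal form diag(1,1,1,1,1,1,1,1,1).

The boundary map ∂_2: C_2 → C_1 maps a triangle to the signed sum of its edges. For instance
  ∂[1,9,10] = [9,10] − [1,10] + [1,9],
  ∂[5,6,7] = [6,7] − [5,7] + [5,6].
As a 30×20 matrix over Z this has rank 20, with invariant factors (1,1,1,1,1,1,1,1,1,1,1,1,1,1,1,1,1,1,1,2).

Now H_k = ker ∂_k / im ∂_{k+1}, so:

  H_0: rank C_0 − rank ∂_1 = 10 − 9 = 1, and the invariant factors of ∂_1 are all 1, so H_0 = Z.
  H_1: rank ker ∂_1 − rank ∂_2 = (30 − 9) − 20 = 1, and ∂_2 has invariant factor 2 > 1, so H_1 = Z ⊕ Z/2Z.
  H_2: rank ker ∂_2 − rank ∂_3 = (20 − 20) − 0 = 0, and there is no ∂_3, so H_2 = 0.

As a check, the Euler characteristic is 10 − 30 + 20 = 0, which agrees with 1 − 1 + 0 = 0.
(K is a triangulation of the Klein bottle.)

Hence the Betti numbers are b_0 = 1, b_1 = 1, b_2 = 0.

b_0 = 1, b_1 = 1, b_2 = 0.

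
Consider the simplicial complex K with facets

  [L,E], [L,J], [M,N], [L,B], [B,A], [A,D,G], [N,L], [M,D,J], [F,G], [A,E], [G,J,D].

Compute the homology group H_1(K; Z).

Fix the vertex order A < B < D < E < F < G < J < L < M < N and write every simplex with vertices in increasing order. Then dim K = 2 and the simplices of K are:

  0-simplices (10): A, B, D, E, F, G, J, L, M, N
  1-simplices (15): AB, AD, AE, AG, BL, DG, DJ, DM, EL, FG, GJ, JL, JM, LN, MN
  2-simplices (3): ADG, DGJ, DJM

Hence C_0 ≅ Z^10, C_1 ≅ Z^15, C_2 ≅ Z^3.

∂_1: C_1 → C_0 sends each edge [p,q] (with p < q) to q − p. For instance
  ∂AG = G − A.
The 10×15 boundary matrix has rank 9 and Smith normal form diag(1,1,1,1,1,1,1,1,1).

The boundary map ∂_2: C_2 → C_1 acts by ∂[p,q,r] = [q,r] − [p,r] + [p,q]. For instance
  ∂ADG = DG − AG + AD,
  ∂DJM = JM − DM + DJ.
The 15×3 boundary matrix has rank 3 and Smith normal form diag(1,1,1).

Now H_k = ker ∂_k / im ∂_{k+1}, so:

  H_1: rank ker ∂_1 − rank ∂_2 = (15 − 9) − 3 = 3, and the invariant factors of ∂_2 are all 1, so H_1 ≅ Z^3.

H_1 ≅ Z^3.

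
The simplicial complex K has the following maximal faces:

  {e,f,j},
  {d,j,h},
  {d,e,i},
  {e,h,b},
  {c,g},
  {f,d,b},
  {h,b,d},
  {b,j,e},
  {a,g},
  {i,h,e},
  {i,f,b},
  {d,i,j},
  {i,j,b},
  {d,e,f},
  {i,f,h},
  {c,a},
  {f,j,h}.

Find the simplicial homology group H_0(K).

H_0 ≅ Z^2.

Fix the vertex order a < b < c < d < e < f < g < h < i < j and write every simplex with vertices in increasing order. Then dim K = 2 and the simplices of K are:

  0-simplices (10): a, b, c, d, e, f, g, h, i, j
  1-simplices (24): ac, ag, bd, be, bf, bh, bi, bj, cg, de, df, dh, di, dj, ef, eh, ei, ej, fh, fi, fj, hi, hj, ij
  2-simplices (14): bdf, bdh, beh, bej, bfi, bij, def, dei, dhj, dij, efj, ehi, fhi, fhj

so the chain groups are C_0 ≅ Z^10, C_1 ≅ Z^24, C_2 ≅ Z^14.

The boundary map ∂_1: C_1 → C_0 sends each edge [p,q] (with p < q) to q − p. For instance
  ∂fj = j − f.
The 10×24 boundary matrix has rank 8 and Smith normal form diag(1,1,1,1,1,1,1,1).

The boundary map ∂_2: C_2 → C_1 sends each 2-simplex [p,q,r] to [q,r] − [p,r] + [p,q]. For instance
  ∂bej = ej − bj + be,
  ∂fhj = hj − fj + fh.
As a 24×14 matrix over Z this has rank 13, with invariant factors (1,1,1,1,1,1,1,1,1,1,1,1,1).

Computing H_k = (kernel of ∂_k) / (image of ∂_{k+1}):

  H_0: rank C_0 − rank ∂_1 = 10 − 8 = 2, and the invariant factors of ∂_1 are all 1, so H_0 ≅ Z^2.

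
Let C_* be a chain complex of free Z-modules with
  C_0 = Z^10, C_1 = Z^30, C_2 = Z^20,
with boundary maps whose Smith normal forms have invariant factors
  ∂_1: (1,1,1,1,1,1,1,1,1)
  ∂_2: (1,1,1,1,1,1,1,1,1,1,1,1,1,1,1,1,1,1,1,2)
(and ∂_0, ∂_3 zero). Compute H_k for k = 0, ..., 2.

H_0 ≅ Z,  H_1 ≅ Z ⊕ Z/2,  H_2 = 0.

H_0: b_0 = 10 − 0 − 9 = 1; torsion from ∂_1 factors > 1: none. So H_0 ≅ Z.
H_1: b_1 = 30 − 9 − 20 = 1; torsion from ∂_2 factors > 1: [2]. So H_1 ≅ Z ⊕ Z/2.
H_2: b_2 = 20 − 20 − 0 = 0; torsion from ∂_3 factors > 1: none. So H_2 ≅ 0.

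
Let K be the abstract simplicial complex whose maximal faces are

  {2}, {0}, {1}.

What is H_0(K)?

H_0 ≅ Z^3.

We work with the vertex ordering 0 < 1 < 2. The simplices of K, each written with vertices in increasing order, are:

  0-simplices (3): [0], [1], [2]

so the chain groups are C_0 ≅ Z^3.

Now H_k = ker ∂_k / im ∂_{k+1}, so:

  H_0: rank C_0 − rank ∂_1 = 3 − 0 = 3, and there is no ∂_1, so H_0 = Z^3.

(K is a triangulation of a set of 3 points.)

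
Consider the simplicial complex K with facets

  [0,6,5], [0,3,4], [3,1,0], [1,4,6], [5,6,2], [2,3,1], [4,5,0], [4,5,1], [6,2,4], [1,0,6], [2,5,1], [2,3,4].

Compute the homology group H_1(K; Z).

K has 7 vertices, 18 edges, 12 triangles.
rank ∂_1 = 6, rank ∂_2 = 12 ⇒ b_1 = 18 − 6 − 12 = 0; ∂_2 has invariant factor(s) [2] giving torsion. So H_1 = Z/2.

H_1 = Z/2.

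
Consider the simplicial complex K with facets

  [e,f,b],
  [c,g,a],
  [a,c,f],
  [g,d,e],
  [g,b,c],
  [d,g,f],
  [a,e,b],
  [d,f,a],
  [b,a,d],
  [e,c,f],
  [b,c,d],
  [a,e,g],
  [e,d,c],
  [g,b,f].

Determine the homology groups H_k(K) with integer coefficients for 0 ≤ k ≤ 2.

K has 7 vertices, 21 edges, 14 triangles.
rank ∂_0 = 0, rank ∂_1 = 6 ⇒ b_0 = 7 − 0 − 6 = 1; all invariant factors of ∂_1 are 1 so no torsion. So H_0 ≅ Z.
rank ∂_1 = 6, rank ∂_2 = 13 ⇒ b_1 = 21 − 6 − 13 = 2; all invariant factors of ∂_2 are 1 so no torsion. So H_1 ≅ Z^2.
rank ∂_2 = 13, rank ∂_3 = 0 ⇒ b_2 = 14 − 13 − 0 = 1. So H_2 ≅ Z.

H_0 ≅ Z,  H_1 ≅ Z^2,  H_2 ≅ Z.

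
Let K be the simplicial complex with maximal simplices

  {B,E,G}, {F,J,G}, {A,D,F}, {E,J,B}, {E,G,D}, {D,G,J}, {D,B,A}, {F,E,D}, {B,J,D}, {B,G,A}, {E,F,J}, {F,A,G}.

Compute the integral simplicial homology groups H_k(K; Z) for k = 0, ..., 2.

We work with the vertex ordering A < B < D < E < F < G < J. The simplices of K, each written with vertices in increasing order, are:

  0-simplices (7): A, B, D, E, F, G, J
  1-simplices (18): AB, AD, AF, AG, BD, BE, BG, BJ, DE, DF, DG, DJ, EF, EG, EJ, FG, FJ, GJ
  2-simplices (12): ABD, ABG, ADF, AFG, BDJ, BEG, BEJ, DEF, DEG, DGJ, EFJ, FGJ

so the chain groups are C_0 ≅ Z^7, C_1 ≅ Z^18, C_2 ≅ Z^12.

Boundary ∂_1: C_1 → C_0 is given by ∂[p,q] = [q] − [p]. For instance
  ∂FJ = J − F.
The resulting 7×18 matrix has rank 6, and its Smith normal form has invariant factors (1,1,1,1,1,1).

Boundary ∂_2: C_2 → C_1 acts by ∂[p,q,r] = [q,r] − [p,r] + [p,q]. For instance
  ∂ABG = BG − AG + AB,
  ∂EFJ = FJ − EJ + EF.
The resulting 18×12 matrix has rank 12, and its Smith normal form has invariant factors (1,1,1,1,1,1,1,1,1,1,1,2).

Reading off H_k = ker ∂_k / im ∂_{k+1}:

  H_0: rank C_0 − rank ∂_1 = 7 − 6 = 1, and the invariant factors of ∂_1 are all 1, so H_0 = Z.
  H_1: rank ker ∂_1 − rank ∂_2 = (18 − 6) − 12 = 0, and ∂_2 has invariant factor 2 > 1, so H_1 = Z/2.
  H_2: rank ker ∂_2 − rank ∂_3 = (12 − 12) − 0 = 0, and there is no ∂_3, so H_2 = 0.

H_0 = Z,  H_1 = Z/2,  H_2 = 0.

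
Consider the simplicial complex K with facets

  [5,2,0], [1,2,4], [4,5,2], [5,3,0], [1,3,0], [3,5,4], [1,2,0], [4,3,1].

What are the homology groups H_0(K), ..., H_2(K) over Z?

Order the vertices as 0 < 1 < 2 < 3 < 4 < 5. Listing each simplex with vertices in this order, K has dimension 2 with simplices:

  0-simplices (6): [0], [1], [2], [3], [4], [5]
  1-simplices (12): [0,1], [0,2], [0,3], [0,5], [1,2], [1,3], [1,4], [2,4], [2,5], [3,4], [3,5], [4,5]
  2-simplices (8): [0,1,2], [0,1,3], [0,2,5], [0,3,5], [1,2,4], [1,3,4], [2,4,5], [3,4,5]

Hence C_0 ≅ Z^6, C_1 ≅ Z^12, C_2 ≅ Z^8.

∂_1: C_1 → C_0 maps an edge to its endpoints' difference, ∂[p,q] = q − p.
This gives a 6×12 integer matrix of rank 5; reducing to Smith normal form yields diagonal entries (1,1,1,1,1).

∂_2: C_2 → C_1 acts by ∂[p,q,r] = [q,r] − [p,r] + [p,q]. For instance
  ∂[2,4,5] = [4,5] − [2,5] + [2,4],
  ∂[1,3,4] = [3,4] − [1,4] + [1,3].
This gives a 12×8 integer matrix of rank 7; reducing to Smith normal form yields diagonal entries (1,1,1,1,1,1,1).

From H_k ≅ ker(∂_k) / im(∂_{k+1}) we obtain:

  H_0: rank C_0 − rank ∂_1 = 6 − 5 = 1, and the invariant factors of ∂_1 are all 1, so H_0 = Z.
  H_1: rank ker ∂_1 − rank ∂_2 = (12 − 5) − 7 = 0, and the invariant factors of ∂_2 are all 1, so H_1 = 0.
  H_2: rank ker ∂_2 − rank ∂_3 = (8 − 7) − 0 = 1, and there is no ∂_3, so H_2 = Z.

H_0 = Z,  H_1 = 0,  H_2 = Z.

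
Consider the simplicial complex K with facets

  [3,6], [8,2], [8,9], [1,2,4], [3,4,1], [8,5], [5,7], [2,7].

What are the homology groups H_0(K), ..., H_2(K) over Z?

H_0 ≅ Z,  H_1 ≅ Z,  H_2 = 0.

Order the vertices as 1 < 2 < 3 < 4 < 5 < 6 < 7 < 8 < 9. Listing each simplex with vertices in this order, K has dimension 2 with simplices:

  0-simplices (9): [1], [2], [3], [4], [5], [6], [7], [8], [9]
  1-simplices (11): [1,2], [1,3], [1,4], [2,4], [2,7], [2,8], [3,4], [3,6], [5,7], [5,8], [8,9]
  2-simplices (2): [1,2,4], [1,3,4]

Hence C_0 ≅ Z^9, C_1 ≅ Z^11, C_2 ≅ Z^2.

Boundary ∂_1: C_1 → C_0 maps an edge to its endpoints' difference, ∂[p,q] = q − p.
The 9×11 boundary matrix has rank 8 and Smith normal form diag(1,1,1,1,1,1,1,1).

The boundary map ∂_2: C_2 → C_1 sends each 2-simplex [p,q,r] to [q,r] − [p,r] + [p,q]. For instance
  ∂[1,2,4] = [2,4] − [1,4] + [1,2],
  ∂[1,3,4] = [3,4] − [1,4] + [1,3].
The 11×2 boundary matrix has rank 2 and Smith normal form diag(1,1).

Reading off H_k = ker ∂_k / im ∂_{k+1}:

  H_0: rank C_0 − rank ∂_1 = 9 − 8 = 1, and the invariant factors of ∂_1 are all 1, so H_0 = Z.
  H_1: rank ker ∂_1 − rank ∂_2 = (11 − 8) − 2 = 1, and the invariant factors of ∂_2 are all 1, so H_1 = Z.
  H_2: rank ker ∂_2 − rank ∂_3 = (2 − 2) − 0 = 0, and there is no ∂_3, so H_2 = 0.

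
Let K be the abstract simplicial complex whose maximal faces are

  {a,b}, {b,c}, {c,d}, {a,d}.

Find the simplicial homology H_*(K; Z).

H_0 ≅ Z,  H_1 ≅ Z.

Take the total order a < b < c < d on the vertex set. Then K (dimension 1) consists of the simplices:

  0-simplices (4): a, b, c, d
  1-simplices (4): ab, ad, bc, cd

giving chain groups C_0 ≅ Z^4, C_1 ≅ Z^4.

The boundary map ∂_1: C_1 → C_0 is given by ∂[p,q] = [q] − [p].
The resulting 4×4 matrix has rank 3, and its Smith normal form has invariant factors (1,1,1).

From H_k ≅ ker(∂_k) / im(∂_{k+1}) we obtain:

  H_0: rank C_0 − rank ∂_1 = 4 − 3 = 1, and the invariant factors of ∂_1 are all 1, so H_0 ≅ Z.
  H_1: rank ker ∂_1 − rank ∂_2 = (4 − 3) − 0 = 1, and there is no ∂_2, so H_1 ≅ Z.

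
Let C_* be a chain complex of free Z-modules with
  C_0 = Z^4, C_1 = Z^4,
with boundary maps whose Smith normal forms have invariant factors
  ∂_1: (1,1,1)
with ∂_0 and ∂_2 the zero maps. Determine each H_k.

H_0: b_0 = 4 − 0 − 3 = 1; torsion from ∂_1 factors > 1: none. So H_0 = Z.
H_1: b_1 = 4 − 3 − 0 = 1; torsion from ∂_2 factors > 1: none. So H_1 = Z.

H_0 = Z,  H_1 = Z.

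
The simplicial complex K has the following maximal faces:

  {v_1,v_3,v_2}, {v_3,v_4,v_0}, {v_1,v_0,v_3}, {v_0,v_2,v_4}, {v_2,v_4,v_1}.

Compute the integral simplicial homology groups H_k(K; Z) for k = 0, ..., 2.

H_0 ≅ Z,  H_1 ≅ Z,  H_2 = 0.

Fix the vertex order v_0 < v_1 < v_2 < v_3 < v_4 and write every simplex with vertices in increasing order. Then dim K = 2 and the simplices of K are:

  0-simplices (5): [v_0], [v_1], [v_2], [v_3], [v_4]
  1-simplices (10): [v_0,v_1], [v_0,v_2], [v_0,v_3], [v_0,v_4], [v_1,v_2], [v_1,v_3], [v_1,v_4], [v_2,v_3], [v_2,v_4], [v_3,v_4]
  2-simplices (5): [v_0,v_1,v_3], [v_0,v_2,v_4], [v_0,v_3,v_4], [v_1,v_2,v_3], [v_1,v_2,v_4]

Hence C_0 ≅ Z^5, C_1 ≅ Z^10, C_2 ≅ Z^5.

The boundary map ∂_1: C_1 → C_0 maps an edge to its endpoints' difference, ∂[p,q] = q − p. For instance
  ∂[v_3,v_4] = [v_4] − [v_3].
The resulting 5×10 matrix has rank 4, and its Smith normal form has invariant factors (1,1,1,1).

∂_2: C_2 → C_1 acts by ∂[p,q,r] = [q,r] − [p,r] + [p,q]. For instance
  ∂[v_0,v_1,v_3] = [v_1,v_3] − [v_0,v_3] + [v_0,v_1],
  ∂[v_1,v_2,v_4] = [v_2,v_4] − [v_1,v_4] + [v_1,v_2].
As a 10×5 matrix over Z this has rank 5, with invariant factors (1,1,1,1,1).

Reading off H_k = ker ∂_k / im ∂_{k+1}:

  H_0: rank C_0 − rank ∂_1 = 5 − 4 = 1, and the invariant factors of ∂_1 are all 1, so H_0 = Z.
  H_1: rank ker ∂_1 − rank ∂_2 = (10 − 4) − 5 = 1, and the invariant factors of ∂_2 are all 1, so H_1 = Z.
  H_2: rank ker ∂_2 − rank ∂_3 = (5 − 5) − 0 = 0, and there is no ∂_3, so H_2 = 0.

As a check, the Euler characteristic is 5 − 10 + 5 = 0, which agrees with 1 − 1 + 0 = 0.
(K is a triangulation of the Möbius band.)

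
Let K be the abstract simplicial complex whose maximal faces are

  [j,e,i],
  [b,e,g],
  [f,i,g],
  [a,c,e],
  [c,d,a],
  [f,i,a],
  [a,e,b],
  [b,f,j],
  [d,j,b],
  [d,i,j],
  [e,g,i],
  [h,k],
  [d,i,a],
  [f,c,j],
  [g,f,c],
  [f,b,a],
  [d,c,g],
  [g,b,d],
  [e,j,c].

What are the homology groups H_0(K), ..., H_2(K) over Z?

Take the total order a < b < c < d < e < f < g < h < i < j < k on the vertex set. Then K (dimension 2) consists of the simplices:

  0-simplices (11): a, b, c, d, e, f, g, h, i, j, k
  1-simplices (28): ab, ac, ad, ae, af, ai, bd, be, bf, bg, bj, cd, ce, cf, cg, cj, dg, di, dj, eg, ei, ej, fg, fi, fj, gi, hk, ij
  2-simplices (18): abe, abf, acd, ace, adi, afi, bdg, bdj, beg, bfj, cdg, cej, cfg, cfj, dij, egi, eij, fgi

so the chain groups are C_0 ≅ Z^11, C_1 ≅ Z^28, C_2 ≅ Z^18.

∂_1: C_1 → C_0 maps an edge to its endpoints' difference, ∂[p,q] = q − p. For instance
  ∂cj = j − c.
The resulting 11×28 matrix has rank 9, and its Smith normal form has invariant factors (1,1,1,1,1,1,1,1,1).

The boundary map ∂_2: C_2 → C_1 sends each 2-simplex [p,q,r] to [q,r] − [p,r] + [p,q]. For instance
  ∂cej = ej − cj + ce,
  ∂abf = bf − af + ab.
This gives a 28×18 integer matrix of rank 17; reducing to Smith normal form yields diagonal entries (1,1,1,1,1,1,1,1,1,1,1,1,1,1,1,1,1).

Reading off H_k = ker ∂_k / im ∂_{k+1}:

  H_0: rank C_0 − rank ∂_1 = 11 − 9 = 2, and the invariant factors of ∂_1 are all 1, so H_0 ≅ Z^2.
  H_1: rank ker ∂_1 − rank ∂_2 = (28 − 9) − 17 = 2, and the invariant factors of ∂_2 are all 1, so H_1 ≅ Z^2.
  H_2: rank ker ∂_2 − rank ∂_3 = (18 − 17) − 0 = 1, and there is no ∂_3, so H_2 ≅ Z.

H_0 = Z^2,  H_1 = Z^2,  H_2 = Z.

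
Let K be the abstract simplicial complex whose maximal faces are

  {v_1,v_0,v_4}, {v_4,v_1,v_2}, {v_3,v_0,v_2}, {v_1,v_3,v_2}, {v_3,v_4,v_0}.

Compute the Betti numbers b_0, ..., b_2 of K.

b_0 = 1, b_1 = 1, b_2 = 0.

Take the total order v_0 < v_1 < v_2 < v_3 < v_4 on the vertex set. Then K (dimension 2) consists of the simplices:

  0-simplices (5): [v_0], [v_1], [v_2], [v_3], [v_4]
  1-simplices (10): [v_0,v_1], [v_0,v_2], [v_0,v_3], [v_0,v_4], [v_1,v_2], [v_1,v_3], [v_1,v_4], [v_2,v_3], [v_2,v_4], [v_3,v_4]
  2-simplices (5): [v_0,v_1,v_4], [v_0,v_2,v_3], [v_0,v_3,v_4], [v_1,v_2,v_3], [v_1,v_2,v_4]

Hence C_0 ≅ Z^5, C_1 ≅ Z^10, C_2 ≅ Z^5.

The boundary map ∂_1: C_1 → C_0 sends each edge [p,q] (with p < q) to q − p.
The 5×10 boundary matrix has rank 4 and Smith normal form diag(1,1,1,1).

∂_2: C_2 → C_1 acts by ∂[p,q,r] = [q,r] − [p,r] + [p,q]. For instance
  ∂[v_0,v_3,v_4] = [v_3,v_4] − [v_0,v_4] + [v_0,v_3],
  ∂[v_1,v_2,v_4] = [v_2,v_4] − [v_1,v_4] + [v_1,v_2].
The resulting 10×5 matrix has rank 5, and its Smith normal form has invariant factors (1,1,1,1,1).

Now H_k = ker ∂_k / im ∂_{k+1}, so:

  H_0: rank C_0 − rank ∂_1 = 5 − 4 = 1, and the invariant factors of ∂_1 are all 1, so H_0 = Z.
  H_1: rank ker ∂_1 − rank ∂_2 = (10 − 4) − 5 = 1, and the invariant factors of ∂_2 are all 1, so H_1 = Z.
  H_2: rank ker ∂_2 − rank ∂_3 = (5 − 5) − 0 = 0, and there is no ∂_3, so H_2 = 0.

As a check, the Euler characteristic is 5 − 10 + 5 = 0, which agrees with 1 − 1 + 0 = 0.

Hence the Betti numbers are b_0 = 1, b_1 = 1, b_2 = 0.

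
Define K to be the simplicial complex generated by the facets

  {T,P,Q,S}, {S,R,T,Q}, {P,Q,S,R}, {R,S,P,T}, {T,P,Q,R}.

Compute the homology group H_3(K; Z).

H_3 ≅ Z.

Fix the vertex order P < Q < R < S < T and write every simplex with vertices in increasing order. Then dim K = 3 and the simplices of K are:

  0-simplices (5): P, Q, R, S, T
  1-simplices (10): PQ, PR, PS, PT, QR, QS, QT, RS, RT, ST
  2-simplices (10): PQR, PQS, PQT, PRS, PRT, PST, QRS, QRT, QST, RST
  3-simplices (5): PQRS, PQRT, PQST, PRST, QRST

Hence C_0 ≅ Z^5, C_1 ≅ Z^10, C_2 ≅ Z^10, C_3 ≅ Z^5.

The boundary map ∂_1: C_1 → C_0 maps an edge to its endpoints' difference, ∂[p,q] = q − p. For instance
  ∂RT = T − R.
As a 5×10 matrix over Z this has rank 4, with invariant factors (1,1,1,1).

Boundary ∂_2: C_2 → C_1 sends each 2-simplex [p,q,r] to [q,r] − [p,r] + [p,q]. For instance
  ∂RST = ST − RT + RS,
  ∂QST = ST − QT + QS.
The 10×10 boundary matrix has rank 6 and Smith normal form diag(1,1,1,1,1,1).

∂_3: C_3 → C_2 sends each 3-simplex σ to the alternating sum Σ_i (−1)^i (σ with its i-th vertex removed). For instance
  ∂PQST = QST − PST + PQT − PQS,
  ∂QRST = RST − QST + QRT − QRS.
The resulting 10×5 matrix has rank 4, and its Smith normal form has invariant factors (1,1,1,1).

Now H_k = ker ∂_k / im ∂_{k+1}, so:

  H_3: rank ker ∂_3 − rank ∂_4 = (5 − 4) − 0 = 1, and there is no ∂_4, so H_3 = Z.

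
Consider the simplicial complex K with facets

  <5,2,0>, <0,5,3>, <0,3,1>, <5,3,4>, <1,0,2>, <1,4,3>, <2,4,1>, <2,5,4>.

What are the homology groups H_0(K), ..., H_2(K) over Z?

H_0 = Z,  H_1 = 0,  H_2 = Z.

We work with the vertex ordering 0 < 1 < 2 < 3 < 4 < 5. The simplices of K, each written with vertices in increasing order, are:

  0-simplices (6): [0], [1], [2], [3], [4], [5]
  1-simplices (12): [0,1], [0,2], [0,3], [0,5], [1,2], [1,3], [1,4], [2,4], [2,5], [3,4], [3,5], [4,5]
  2-simplices (8): [0,1,2], [0,1,3], [0,2,5], [0,3,5], [1,2,4], [1,3,4], [2,4,5], [3,4,5]

so the chain groups are C_0 ≅ Z^6, C_1 ≅ Z^12, C_2 ≅ Z^8.

Boundary ∂_1: C_1 → C_0 sends each edge [p,q] (with p < q) to q − p. For instance
  ∂[2,5] = [5] − [2].
The resulting 6×12 matrix has rank 5, and its Smith normal form has invariant factors (1,1,1,1,1).

The boundary map ∂_2: C_2 → C_1 acts by ∂[p,q,r] = [q,r] − [p,r] + [p,q]. For instance
  ∂[3,4,5] = [4,5] − [3,5] + [3,4],
  ∂[1,2,4] = [2,4] − [1,4] + [1,2].
The resulting 12×8 matrix has rank 7, and its Smith normal form has invariant factors (1,1,1,1,1,1,1).

From H_k ≅ ker(∂_k) / im(∂_{k+1}) we obtain:

  H_0: rank C_0 − rank ∂_1 = 6 − 5 = 1, and the invariant factors of ∂_1 are all 1, so H_0 = Z.
  H_1: rank ker ∂_1 − rank ∂_2 = (12 − 5) − 7 = 0, and the invariant factors of ∂_2 are all 1, so H_1 = 0.
  H_2: rank ker ∂_2 − rank ∂_3 = (8 − 7) − 0 = 1, and there is no ∂_3, so H_2 = Z.

(K is a triangulation of the 2-sphere S^2.)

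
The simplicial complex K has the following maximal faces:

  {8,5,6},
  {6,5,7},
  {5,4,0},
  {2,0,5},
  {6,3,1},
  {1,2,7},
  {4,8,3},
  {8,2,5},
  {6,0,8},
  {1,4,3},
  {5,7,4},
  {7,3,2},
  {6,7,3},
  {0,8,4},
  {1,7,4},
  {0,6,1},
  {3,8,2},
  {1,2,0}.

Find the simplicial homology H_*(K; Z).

H_0 ≅ Z,  H_1 ≅ Z ⊕ Z_2,  H_2 = 0.

Order the vertices as 0 < 1 < 2 < 3 < 4 < 5 < 6 < 7 < 8. Listing each simplex with vertices in this order, K has dimension 2 with simplices:

  0-simplices (9): [0], [1], [2], [3], [4], [5], [6], [7], [8]
  1-simplices (27): (27 of them)
  2-simplices (18): [0,1,2], [0,1,6], [0,2,5], [0,4,5], [0,4,8], [0,6,8], [1,2,7], [1,3,4], [1,3,6], [1,4,7], [2,3,7], [2,3,8], [2,5,8], [3,4,8], [3,6,7], [4,5,7], [5,6,7], [5,6,8]

so the chain groups are C_0 ≅ Z^9, C_1 ≅ Z^27, C_2 ≅ Z^18.

Boundary ∂_1: C_1 → C_0 sends each edge [p,q] (with p < q) to q − p. For instance
  ∂[5,6] = [6] − [5].
As a 9×27 matrix over Z this has rank 8, with invariant factors (1,1,1,1,1,1,1,1).

∂_2: C_2 → C_1 acts by ∂[p,q,r] = [q,r] − [p,r] + [p,q]. For instance
  ∂[1,3,4] = [3,4] − [1,4] + [1,3],
  ∂[0,6,8] = [6,8] − [0,8] + [0,6].
This gives a 27×18 integer matrix of rank 18; reducing to Smith normal form yields diagonal entries (1,1,1,1,1,1,1,1,1,1,1,1,1,1,1,1,1,2).

From H_k ≅ ker(∂_k) / im(∂_{k+1}) we obtain:

  H_0: rank C_0 − rank ∂_1 = 9 − 8 = 1, and the invariant factors of ∂_1 are all 1, so H_0 ≅ Z.
  H_1: rank ker ∂_1 − rank ∂_2 = (27 − 8) − 18 = 1, and ∂_2 has invariant factor 2 > 1, so H_1 ≅ Z ⊕ Z_2.
  H_2: rank ker ∂_2 − rank ∂_3 = (18 − 18) − 0 = 0, and there is no ∂_3, so H_2 ≅ 0.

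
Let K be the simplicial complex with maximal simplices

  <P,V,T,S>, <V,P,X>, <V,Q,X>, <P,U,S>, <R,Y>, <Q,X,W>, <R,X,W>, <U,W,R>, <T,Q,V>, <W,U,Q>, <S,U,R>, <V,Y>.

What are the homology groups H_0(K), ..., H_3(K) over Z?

K has 10 vertices, 23 edges, 13 triangles, 1 3-simplex.
rank ∂_0 = 0, rank ∂_1 = 9 ⇒ b_0 = 10 − 0 − 9 = 1; all invariant factors of ∂_1 are 1 so no torsion. So H_0 = Z.
rank ∂_1 = 9, rank ∂_2 = 12 ⇒ b_1 = 23 − 9 − 12 = 2; all invariant factors of ∂_2 are 1 so no torsion. So H_1 = Z^2.
rank ∂_2 = 12, rank ∂_3 = 1 ⇒ b_2 = 13 − 12 − 1 = 0; all invariant factors of ∂_3 are 1 so no torsion. So H_2 = 0.
rank ∂_3 = 1, rank ∂_4 = 0 ⇒ b_3 = 1 − 1 − 0 = 0. So H_3 = 0.

H_0 ≅ Z,  H_1 ≅ Z^2,  H_2 = 0,  H_3 = 0.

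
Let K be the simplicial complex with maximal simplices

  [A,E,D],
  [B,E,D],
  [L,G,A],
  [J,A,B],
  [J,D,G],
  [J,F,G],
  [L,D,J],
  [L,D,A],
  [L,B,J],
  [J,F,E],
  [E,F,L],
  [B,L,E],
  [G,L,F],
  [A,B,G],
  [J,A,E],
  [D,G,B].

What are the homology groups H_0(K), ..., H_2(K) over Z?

H_0 ≅ Z,  H_1 ≅ Z^2,  H_2 ≅ Z.

Order the vertices as A < B < D < E < F < G < J < L. Listing each simplex with vertices in this order, K has dimension 2 with simplices:

  0-simplices (8): A, B, D, E, F, G, J, L
  1-simplices (24): AB, AD, AE, AG, AJ, AL, BD, BE, BG, BJ, BL, DE, DG, DJ, DL, EF, EJ, EL, FG, FJ, FL, GJ, GL, JL
  2-simplices (16): ABG, ABJ, ADE, ADL, AEJ, AGL, BDE, BDG, BEL, BJL, DGJ, DJL, EFJ, EFL, FGJ, FGL

so the chain groups are C_0 ≅ Z^8, C_1 ≅ Z^24, C_2 ≅ Z^16.

Boundary ∂_1: C_1 → C_0 maps an edge to its endpoints' difference, ∂[p,q] = q − p. For instance
  ∂FG = G − F.
The 8×24 boundary matrix has rank 7 and Smith normal form diag(1,1,1,1,1,1,1).

∂_2: C_2 → C_1 acts by ∂[p,q,r] = [q,r] − [p,r] + [p,q]. For instance
  ∂ABG = BG − AG + AB,
  ∂BDE = DE − BE + BD.
As a 24×16 matrix over Z this has rank 15, with invariant factors (1,1,1,1,1,1,1,1,1,1,1,1,1,1,1).

Reading off H_k = ker ∂_k / im ∂_{k+1}:

  H_0: rank C_0 − rank ∂_1 = 8 − 7 = 1, and the invariant factors of ∂_1 are all 1, so H_0 ≅ Z.
  H_1: rank ker ∂_1 − rank ∂_2 = (24 − 7) − 15 = 2, and the invariant factors of ∂_2 are all 1, so H_1 ≅ Z^2.
  H_2: rank ker ∂_2 − rank ∂_3 = (16 − 15) − 0 = 1, and there is no ∂_3, so H_2 ≅ Z.

As a check, the Euler characteristic is 8 − 24 + 16 = 0, which agrees with 1 − 2 + 1 = 0.
(K is a triangulation of the torus T^2.)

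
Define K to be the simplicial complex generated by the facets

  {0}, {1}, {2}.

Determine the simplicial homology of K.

H_0 ≅ Z^3.

We work with the vertex ordering 0 < 1 < 2. The simplices of K, each written with vertices in increasing order, are:

  0-simplices (3): [0], [1], [2]

so the chain groups are C_0 ≅ Z^3.

Reading off H_k = ker ∂_k / im ∂_{k+1}:

  H_0: rank C_0 − rank ∂_1 = 3 − 0 = 3, and there is no ∂_1, so H_0 ≅ Z^3.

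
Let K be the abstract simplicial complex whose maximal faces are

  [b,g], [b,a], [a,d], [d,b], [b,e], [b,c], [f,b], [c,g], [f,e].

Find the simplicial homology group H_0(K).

We work with the vertex ordering a < b < c < d < e < f < g. The simplices of K, each written with vertices in increasing order, are:

  0-simplices (7): a, b, c, d, e, f, g
  1-simplices (9): ab, ad, bc, bd, be, bf, bg, cg, ef

so the chain groups are C_0 ≅ Z^7, C_1 ≅ Z^9.

The boundary map ∂_1: C_1 → C_0 maps an edge to its endpoints' difference, ∂[p,q] = q − p.
The 7×9 boundary matrix has rank 6 and Smith normal form diag(1,1,1,1,1,1).

Computing H_k = (kernel of ∂_k) / (image of ∂_{k+1}):

  H_0: rank C_0 − rank ∂_1 = 7 − 6 = 1, and the invariant factors of ∂_1 are all 1, so H_0 ≅ Z.

H_0 = Z.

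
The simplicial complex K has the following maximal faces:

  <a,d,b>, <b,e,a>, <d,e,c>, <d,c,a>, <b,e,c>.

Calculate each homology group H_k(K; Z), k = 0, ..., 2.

H_0 = Z,  H_1 = Z,  H_2 = 0.

Take the total order a < b < c < d < e on the vertex set. Then K (dimension 2) consists of the simplices:

  0-simplices (5): a, b, c, d, e
  1-simplices (10): ab, ac, ad, ae, bc, bd, be, cd, ce, de
  2-simplices (5): abd, abe, acd, bce, cde

so the chain groups are C_0 ≅ Z^5, C_1 ≅ Z^10, C_2 ≅ Z^5.

∂_1: C_1 → C_0 maps an edge to its endpoints' difference, ∂[p,q] = q − p.
As a 5×10 matrix over Z this has rank 4, with invariant factors (1,1,1,1).

Boundary ∂_2: C_2 → C_1 sends each 2-simplex [p,q,r] to [q,r] − [p,r] + [p,q]. For instance
  ∂abe = be − ae + ab,
  ∂cde = de − ce + cd.
The 10×5 boundary matrix has rank 5 and Smith normal form diag(1,1,1,1,1).

Reading off H_k = ker ∂_k / im ∂_{k+1}:

  H_0: rank C_0 − rank ∂_1 = 5 − 4 = 1, and the invariant factors of ∂_1 are all 1, so H_0 = Z.
  H_1: rank ker ∂_1 − rank ∂_2 = (10 − 4) − 5 = 1, and the invariant factors of ∂_2 are all 1, so H_1 = Z.
  H_2: rank ker ∂_2 − rank ∂_3 = (5 − 5) − 0 = 0, and there is no ∂_3, so H_2 = 0.

(K is a triangulation of the Möbius band.)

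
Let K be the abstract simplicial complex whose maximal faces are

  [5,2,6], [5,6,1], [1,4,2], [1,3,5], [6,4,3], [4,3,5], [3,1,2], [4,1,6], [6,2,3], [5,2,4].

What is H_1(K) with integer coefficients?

H_1 ≅ Z/2.

Order the vertices as 1 < 2 < 3 < 4 < 5 < 6. Listing each simplex with vertices in this order, K has dimension 2 with simplices:

  0-simplices (6): [1], [2], [3], [4], [5], [6]
  1-simplices (15): [1,2], [1,3], [1,4], [1,5], [1,6], [2,3], [2,4], [2,5], [2,6], [3,4], [3,5], [3,6], [4,5], [4,6], [5,6]
  2-simplices (10): [1,2,3], [1,2,4], [1,3,5], [1,4,6], [1,5,6], [2,3,6], [2,4,5], [2,5,6], [3,4,5], [3,4,6]

Hence C_0 ≅ Z^6, C_1 ≅ Z^15, C_2 ≅ Z^10.

∂_1: C_1 → C_0 is given by ∂[p,q] = [q] − [p].
The 6×15 boundary matrix has rank 5 and Smith normal form diag(1,1,1,1,1).

The boundary map ∂_2: C_2 → C_1 acts by ∂[p,q,r] = [q,r] − [p,r] + [p,q]. For instance
  ∂[2,5,6] = [5,6] − [2,6] + [2,5],
  ∂[1,2,4] = [2,4] − [1,4] + [1,2].
The resulting 15×10 matrix has rank 10, and its Smith normal form has invariant factors (1,1,1,1,1,1,1,1,1,2).

Now H_k = ker ∂_k / im ∂_{k+1}, so:

  H_1: rank ker ∂_1 − rank ∂_2 = (15 − 5) − 10 = 0, and ∂_2 has invariant factor 2 > 1, so H_1 ≅ Z/2.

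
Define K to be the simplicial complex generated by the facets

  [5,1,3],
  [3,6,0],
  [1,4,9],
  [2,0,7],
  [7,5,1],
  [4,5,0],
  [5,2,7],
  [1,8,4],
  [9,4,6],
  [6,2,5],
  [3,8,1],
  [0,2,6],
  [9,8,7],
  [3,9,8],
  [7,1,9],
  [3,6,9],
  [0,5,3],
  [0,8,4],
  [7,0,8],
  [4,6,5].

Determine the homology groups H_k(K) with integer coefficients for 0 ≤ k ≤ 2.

K has 10 vertices, 30 edges, 20 triangles.
rank ∂_0 = 0, rank ∂_1 = 9 ⇒ b_0 = 10 − 0 − 9 = 1; all invariant factors of ∂_1 are 1 so no torsion. So H_0 = Z.
rank ∂_1 = 9, rank ∂_2 = 20 ⇒ b_1 = 30 − 9 − 20 = 1; ∂_2 has invariant factor(s) [2] giving torsion. So H_1 = Z ⊕ Z/2.
rank ∂_2 = 20, rank ∂_3 = 0 ⇒ b_2 = 20 − 20 − 0 = 0. So H_2 = 0.

H_0 ≅ Z,  H_1 ≅ Z ⊕ Z/2,  H_2 = 0.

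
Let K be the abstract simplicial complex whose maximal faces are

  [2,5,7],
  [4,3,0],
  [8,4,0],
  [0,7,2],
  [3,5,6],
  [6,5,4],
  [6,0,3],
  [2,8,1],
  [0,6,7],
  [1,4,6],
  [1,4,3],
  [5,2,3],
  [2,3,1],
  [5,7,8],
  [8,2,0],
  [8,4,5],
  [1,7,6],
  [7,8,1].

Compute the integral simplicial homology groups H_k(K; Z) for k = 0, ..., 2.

Fix the vertex order 0 < 1 < 2 < 3 < 4 < 5 < 6 < 7 < 8 and write every simplex with vertices in increasing order. Then dim K = 2 and the simplices of K are:

  0-simplices (9): [0], [1], [2], [3], [4], [5], [6], [7], [8]
  1-simplices (27): (27 of them)
  2-simplices (18): [0,2,7], [0,2,8], [0,3,4], [0,3,6], [0,4,8], [0,6,7], [1,2,3], [1,2,8], [1,3,4], [1,4,6], [1,6,7], [1,7,8], [2,3,5], [2,5,7], [3,5,6], [4,5,6], [4,5,8], [5,7,8]

so the chain groups are C_0 ≅ Z^9, C_1 ≅ Z^27, C_2 ≅ Z^18.

The boundary map ∂_1: C_1 → C_0 sends each edge [p,q] (with p < q) to q − p. For instance
  ∂[2,5] = [5] − [2].
The resulting 9×27 matrix has rank 8, and its Smith normal form has invariant factors (1,1,1,1,1,1,1,1).

The boundary map ∂_2: C_2 → C_1 acts by ∂[p,q,r] = [q,r] − [p,r] + [p,q]. For instance
  ∂[3,5,6] = [5,6] − [3,6] + [3,5],
  ∂[2,5,7] = [5,7] − [2,7] + [2,5].
As a 27×18 matrix over Z this has rank 18, with invariant factors (1,1,1,1,1,1,1,1,1,1,1,1,1,1,1,1,1,2).

Computing H_k = (kernel of ∂_k) / (image of ∂_{k+1}):

  H_0: rank C_0 − rank ∂_1 = 9 − 8 = 1, and the invariant factors of ∂_1 are all 1, so H_0 ≅ Z.
  H_1: rank ker ∂_1 − rank ∂_2 = (27 − 8) − 18 = 1, and ∂_2 has invariant factor 2 > 1, so H_1 ≅ Z ⊕ Z/2Z.
  H_2: rank ker ∂_2 − rank ∂_3 = (18 − 18) − 0 = 0, and there is no ∂_3, so H_2 ≅ 0.

(K is a triangulation of the Klein bottle.)

H_0 = Z,  H_1 = Z ⊕ Z/2Z,  H_2 = 0.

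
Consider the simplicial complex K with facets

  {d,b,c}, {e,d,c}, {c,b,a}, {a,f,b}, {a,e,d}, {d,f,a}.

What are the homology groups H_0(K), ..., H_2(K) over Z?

H_0 ≅ Z,  H_1 ≅ Z,  H_2 = 0.

Fix the vertex order a < b < c < d < e < f and write every simplex with vertices in increasing order. Then dim K = 2 and the simplices of K are:

  0-simplices (6): a, b, c, d, e, f
  1-simplices (12): ab, ac, ad, ae, af, bc, bd, bf, cd, ce, de, df
  2-simplices (6): abc, abf, ade, adf, bcd, cde

Hence C_0 ≅ Z^6, C_1 ≅ Z^12, C_2 ≅ Z^6.

The boundary map ∂_1: C_1 → C_0 is given by ∂[p,q] = [q] − [p]. For instance
  ∂bd = d − b.
As a 6×12 matrix over Z this has rank 5, with invariant factors (1,1,1,1,1).

The boundary map ∂_2: C_2 → C_1 acts by ∂[p,q,r] = [q,r] − [p,r] + [p,q]. For instance
  ∂adf = df − af + ad,
  ∂cde = de − ce + cd.
The resulting 12×6 matrix has rank 6, and its Smith normal form has invariant factors (1,1,1,1,1,1).

Computing H_k = (kernel of ∂_k) / (image of ∂_{k+1}):

  H_0: rank C_0 − rank ∂_1 = 6 − 5 = 1, and the invariant factors of ∂_1 are all 1, so H_0 ≅ Z.
  H_1: rank ker ∂_1 − rank ∂_2 = (12 − 5) − 6 = 1, and the invariant factors of ∂_2 are all 1, so H_1 ≅ Z.
  H_2: rank ker ∂_2 − rank ∂_3 = (6 − 6) − 0 = 0, and there is no ∂_3, so H_2 ≅ 0.

As a check, the Euler characteristic is 6 − 12 + 6 = 0, which agrees with 1 − 1 + 0 = 0.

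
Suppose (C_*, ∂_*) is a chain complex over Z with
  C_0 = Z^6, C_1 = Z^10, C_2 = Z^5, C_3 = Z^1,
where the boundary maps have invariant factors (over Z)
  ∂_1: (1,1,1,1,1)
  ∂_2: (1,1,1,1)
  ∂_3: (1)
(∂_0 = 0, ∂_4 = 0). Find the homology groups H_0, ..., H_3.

H_0: b_0 = 6 − 0 − 5 = 1; torsion from ∂_1 factors > 1: none. So H_0 ≅ Z.
H_1: b_1 = 10 − 5 − 4 = 1; torsion from ∂_2 factors > 1: none. So H_1 ≅ Z.
H_2: b_2 = 5 − 4 − 1 = 0; torsion from ∂_3 factors > 1: none. So H_2 ≅ 0.
H_3: b_3 = 1 − 1 − 0 = 0; torsion from ∂_4 factors > 1: none. So H_3 ≅ 0.

H_0 ≅ Z,  H_1 ≅ Z,  H_2 = 0,  H_3 = 0.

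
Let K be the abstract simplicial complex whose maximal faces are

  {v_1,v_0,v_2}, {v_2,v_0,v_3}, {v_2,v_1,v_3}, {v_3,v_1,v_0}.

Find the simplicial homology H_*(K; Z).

H_0 ≅ Z,  H_1 = 0,  H_2 ≅ Z.

Order the vertices as v_0 < v_1 < v_2 < v_3. Listing each simplex with vertices in this order, K has dimension 2 with simplices:

  0-simplices (4): [v_0], [v_1], [v_2], [v_3]
  1-simplices (6): [v_0,v_1], [v_0,v_2], [v_0,v_3], [v_1,v_2], [v_1,v_3], [v_2,v_3]
  2-simplices (4): [v_0,v_1,v_2], [v_0,v_1,v_3], [v_0,v_2,v_3], [v_1,v_2,v_3]

giving chain groups C_0 ≅ Z^4, C_1 ≅ Z^6, C_2 ≅ Z^4.

Boundary ∂_1: C_1 → C_0 is given by ∂[p,q] = [q] − [p].
This gives a 4×6 integer matrix of rank 3; reducing to Smith normal form yields diagonal entries (1,1,1).

Boundary ∂_2: C_2 → C_1 sends each 2-simplex [p,q,r] to [q,r] − [p,r] + [p,q]. For instance
  ∂[v_1,v_2,v_3] = [v_2,v_3] − [v_1,v_3] + [v_1,v_2],
  ∂[v_0,v_1,v_2] = [v_1,v_2] − [v_0,v_2] + [v_0,v_1].
The resulting 6×4 matrix has rank 3, and its Smith normal form has invariant factors (1,1,1).

Reading off H_k = ker ∂_k / im ∂_{k+1}:

  H_0: rank C_0 − rank ∂_1 = 4 − 3 = 1, and the invariant factors of ∂_1 are all 1, so H_0 ≅ Z.
  H_1: rank ker ∂_1 − rank ∂_2 = (6 − 3) − 3 = 0, and the invariant factors of ∂_2 are all 1, so H_1 ≅ 0.
  H_2: rank ker ∂_2 − rank ∂_3 = (4 − 3) − 0 = 1, and there is no ∂_3, so H_2 ≅ Z.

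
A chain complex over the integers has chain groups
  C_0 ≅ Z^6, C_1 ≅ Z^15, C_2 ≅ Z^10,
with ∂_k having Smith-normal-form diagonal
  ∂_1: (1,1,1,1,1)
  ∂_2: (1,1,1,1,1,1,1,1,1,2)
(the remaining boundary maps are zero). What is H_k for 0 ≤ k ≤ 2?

H_0 = Z,  H_1 = Z/2,  H_2 = 0.

H_0: b_0 = 6 − 0 − 5 = 1; torsion from ∂_1 factors > 1: none. So H_0 = Z.
H_1: b_1 = 15 − 5 − 10 = 0; torsion from ∂_2 factors > 1: [2]. So H_1 = Z/2.
H_2: b_2 = 10 − 10 − 0 = 0; torsion from ∂_3 factors > 1: none. So H_2 = 0.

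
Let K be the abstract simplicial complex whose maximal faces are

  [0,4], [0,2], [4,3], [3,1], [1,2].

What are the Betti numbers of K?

b_0 = 1, b_1 = 1.

Order the vertices as 0 < 1 < 2 < 3 < 4. Listing each simplex with vertices in this order, K has dimension 1 with simplices:

  0-simplices (5): [0], [1], [2], [3], [4]
  1-simplices (5): [0,2], [0,4], [1,2], [1,3], [3,4]

Hence C_0 ≅ Z^5, C_1 ≅ Z^5.

∂_1: C_1 → C_0 maps an edge to its endpoints' difference, ∂[p,q] = q − p.
The resulting 5×5 matrix has rank 4, and its Smith normal form has invariant factors (1,1,1,1).

From H_k ≅ ker(∂_k) / im(∂_{k+1}) we obtain:

  H_0: rank C_0 − rank ∂_1 = 5 − 4 = 1, and the invariant factors of ∂_1 are all 1, so H_0 = Z.
  H_1: rank ker ∂_1 − rank ∂_2 = (5 − 4) − 0 = 1, and there is no ∂_2, so H_1 = Z.

Hence the Betti numbers are b_0 = 1, b_1 = 1.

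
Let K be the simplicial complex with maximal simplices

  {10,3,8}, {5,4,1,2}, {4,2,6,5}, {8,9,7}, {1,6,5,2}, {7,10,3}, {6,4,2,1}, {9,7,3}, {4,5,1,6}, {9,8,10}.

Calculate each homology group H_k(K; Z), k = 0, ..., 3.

Take the total order 1 < 2 < 3 < 4 < 5 < 6 < 7 < 8 < 9 < 10 on the vertex set. Then K (dimension 3) consists of the simplices:

  0-simplices (10): [1], [2], [3], [4], [5], [6], [7], [8], [9], [10]
  1-simplices (20): [1,2], [1,4], [1,5], [1,6], [2,4], [2,5], [2,6], [3,7], [3,8], [3,9], [3,10], [4,5], [4,6], [5,6], [7,8], [7,9], [7,10], [8,9], [8,10], [9,10]
  2-simplices (15): [1,2,4], [1,2,5], [1,2,6], [1,4,5], [1,4,6], [1,5,6], [2,4,5], [2,4,6], [2,5,6], [3,7,9], [3,7,10], [3,8,10], [4,5,6], [7,8,9], [8,9,10]
  3-simplices (5): [1,2,4,5], [1,2,4,6], [1,2,5,6], [1,4,5,6], [2,4,5,6]

so the chain groups are C_0 ≅ Z^10, C_1 ≅ Z^20, C_2 ≅ Z^15, C_3 ≅ Z^5.

∂_1: C_1 → C_0 is given by ∂[p,q] = [q] − [p]. For instance
  ∂[7,10] = [10] − [7].
The resulting 10×20 matrix has rank 8, and its Smith normal form has invariant factors (1,1,1,1,1,1,1,1).

The boundary map ∂_2: C_2 → C_1 sends each 2-simplex [p,q,r] to [q,r] − [p,r] + [p,q]. For instance
  ∂[8,9,10] = [9,10] − [8,10] + [8,9],
  ∂[1,2,4] = [2,4] − [1,4] + [1,2].
This gives a 20×15 integer matrix of rank 11; reducing to Smith normal form yields diagonal entries (1,1,1,1,1,1,1,1,1,1,1).

Boundary ∂_3: C_3 → C_2 sends each 3-simplex σ to the alternating sum Σ_i (−1)^i (σ with its i-th vertex removed). For instance
  ∂[1,2,5,6] = [2,5,6] − [1,5,6] + [1,2,6] − [1,2,5],
  ∂[1,4,5,6] = [4,5,6] − [1,5,6] + [1,4,6] − [1,4,5].
The resulting 15×5 matrix has rank 4, and its Smith normal form has invariant factors (1,1,1,1).

From H_k ≅ ker(∂_k) / im(∂_{k+1}) we obtain:

  H_0: rank C_0 − rank ∂_1 = 10 − 8 = 2, and the invariant factors of ∂_1 are all 1, so H_0 = Z^2.
  H_1: rank ker ∂_1 − rank ∂_2 = (20 − 8) − 11 = 1, and the invariant factors of ∂_2 are all 1, so H_1 = Z.
  H_2: rank ker ∂_2 − rank ∂_3 = (15 − 11) − 4 = 0, and the invariant factors of ∂_3 are all 1, so H_2 = 0.
  H_3: rank ker ∂_3 − rank ∂_4 = (5 − 4) − 0 = 1, and there is no ∂_4, so H_3 = Z.

As a check, the Euler characteristic is 10 − 20 + 15 − 5 = 0, which agrees with 2 − 1 + 0 − 1 = 0.

H_0 = Z^2,  H_1 = Z,  H_2 = 0,  H_3 = Z.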